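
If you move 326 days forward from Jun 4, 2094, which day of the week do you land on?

Tuesday

Jun 4, 2094 is a Friday.
326 mod 7 = 4, so 326 days after a Friday is Friday + 4 = Tuesday.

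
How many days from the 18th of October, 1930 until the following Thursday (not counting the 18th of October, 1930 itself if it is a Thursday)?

Oct 18, 1930 is a Saturday.
From Saturday to the next Thursday is 5 days.

5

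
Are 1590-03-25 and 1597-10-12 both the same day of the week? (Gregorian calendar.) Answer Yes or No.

Yes

From Mar 25, 1590 to Oct 12, 1597 is 2758 days.
2758 mod 7 = 0, so they are the same weekday.
(Mar 25, 1590 is a Sunday; Oct 12, 1597 is a Sunday.)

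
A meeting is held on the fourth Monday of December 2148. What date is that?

December 1, 2148 is a Sunday.
The first Monday is therefore December 2 (1 days later).
The fourth Monday is 2 + 3×7 = December 23.

December 23, 2148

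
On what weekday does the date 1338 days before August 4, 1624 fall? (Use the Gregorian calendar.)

First find the weekday of Aug 4, 1624. Doomsday rule: the anchor day for the 1600s is Tuesday. For year 24: 24÷12 = 2 r 0, and 0÷4 = 0, so 2+0+0 = 2.
Tuesday + 2 ≡ Thursday — that's 1624's doomsday.
In August the doomsday date is Aug 8.
Aug 4 is 4 days before Aug 8; 4 mod 7 = 4, so Thursday − 4 = Sunday.
1338 mod 7 = 1, so 1338 days before a Sunday is Sunday − 1 = Saturday.

Saturday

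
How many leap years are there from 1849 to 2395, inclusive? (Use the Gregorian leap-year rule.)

Multiples of 4 in [1849,2395]: 136.
Of those, multiples of 100: 5 (not leap unless ÷400).
Multiples of 400: 1.
Leap years = 136 − 5 + 1 = 132.

132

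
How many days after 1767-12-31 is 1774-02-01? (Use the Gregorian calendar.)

Dec 31, 1767 → Dec 31, 1768: 366 days (Feb 29, 1768 is in that span).
Dec 31, 1768 → Dec 31, 1769: 365 days.
Dec 31, 1769 → Dec 31, 1770: 365 days.
Dec 31, 1770 → Dec 31, 1771: 365 days.
Dec 31, 1771 → Dec 31, 1772: 366 days (Feb 29, 1772 is in that span).
Dec 31, 1772 → Jan 31, 1773: 31 days (December has 31).
Jan 31, 1773 → Feb 28, 1773: 28 days (January has 31).
Feb 28, 1773 → Mar 28, 1773: 28 days (February has 28).
Mar 28, 1773 → Apr 28, 1773: 31 days (March has 31).
Apr 28, 1773 → May 28, 1773: 30 days (April has 30).
May 28, 1773 → Jun 28, 1773: 31 days (May has 31).
Jun 28, 1773 → Jul 28, 1773: 30 days (June has 30).
Jul 28, 1773 → Aug 28, 1773: 31 days (July has 31).
Aug 28, 1773 → Sep 28, 1773: 31 days (August has 31).
Sep 28, 1773 → Oct 28, 1773: 30 days (September has 30).
Oct 28, 1773 → Nov 28, 1773: 31 days (October has 31).
Nov 28, 1773 → Dec 28, 1773: 30 days (November has 30).
Dec 28, 1773 → Jan 28, 1774: 31 days (December has 31).
Jan 28, 1774 → Feb 1, 1774: 4 days.
Total: 2224 days.

2224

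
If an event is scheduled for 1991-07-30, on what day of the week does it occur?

January 1, 1991 is a Tuesday.
Jan 1, 1991 → Feb 1, 1991: 31 days (January has 31).
Feb 1, 1991 → Mar 1, 1991: 28 days (February has 28).
Mar 1, 1991 → Apr 1, 1991: 31 days (March has 31).
Apr 1, 1991 → May 1, 1991: 30 days (April has 30).
May 1, 1991 → Jun 1, 1991: 31 days (May has 31).
Jun 1, 1991 → Jul 1, 1991: 30 days (June has 30).
Jul 1, 1991 → Jul 30, 1991: 29 days.
Total: 210 days.
210 mod 7 = 0, so Tuesday + 0 = Tuesday.

Tuesday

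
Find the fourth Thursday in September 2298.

September 22, 2298

September 1, 2298 is a Thursday.
The first Thursday is therefore September 1 (same day).
The fourth Thursday is 1 + 3×7 = September 22.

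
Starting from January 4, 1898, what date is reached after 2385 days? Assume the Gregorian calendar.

July 17, 1904

+365 (one year) → Jan 4, 1899 (2020 left).
+365 (one year) → Jan 4, 1900 (1655 left).
+365 (one year) → Jan 4, 1901 (1290 left).
+365 (one year) → Jan 4, 1902 (925 left).
+365 (one year) → Jan 4, 1903 (560 left).
+365 (one year) → Jan 4, 1904 (195 left).
Jan has 31 days: +28 → Feb 1, 1904 (167 left).
Feb has 29 days: +29 → Mar 1, 1904 (138 left).
Mar has 31 days: +31 → Apr 1, 1904 (107 left).
Apr has 30 days: +30 → May 1, 1904 (77 left).
May has 31 days: +31 → Jun 1, 1904 (46 left).
Jun has 30 days: +30 → Jul 1, 1904 (16 left).
+16 → Jul 17, 1904.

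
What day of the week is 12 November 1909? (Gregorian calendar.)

Doomsday rule: the anchor day for the 1900s is Wednesday. For year 09: 9÷12 = 0 r 9, and 9÷4 = 2, so 0+9+2 = 11.
Wednesday + 11 ≡ Sunday — that's 1909's doomsday.
In November the doomsday date is Nov 7.
Nov 12 is 5 days after Nov 7; 5 mod 7 = 5, so Sunday + 5 = Friday.

Friday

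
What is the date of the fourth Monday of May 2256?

May 26, 2256

May 1, 2256 is a Thursday.
The first Monday is therefore May 5 (4 days later).
The fourth Monday is 5 + 3×7 = May 26.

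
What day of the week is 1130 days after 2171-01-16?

Jan 16, 2171 is a Wednesday.
1130 mod 7 = 3, so 1130 days after a Wednesday is Wednesday + 3 = Saturday.

Saturday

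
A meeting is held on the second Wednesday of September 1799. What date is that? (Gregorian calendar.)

September 11, 1799

September 1, 1799 is a Sunday.
The first Wednesday is therefore September 4 (3 days later).
The second Wednesday is 4 + 1×7 = September 11.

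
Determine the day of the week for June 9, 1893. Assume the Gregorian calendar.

Doomsday rule: the anchor day for the 1800s is Friday. For year 93: 93÷12 = 7 r 9, and 9÷4 = 2, so 7+9+2 = 18.
Friday + 18 ≡ Tuesday — that's 1893's doomsday.
In June the doomsday date is Jun 6.
Jun 9 is 3 days after Jun 6; 3 mod 7 = 3, so Tuesday + 3 = Friday.

Friday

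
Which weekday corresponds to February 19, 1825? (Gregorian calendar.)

Doomsday rule: the anchor day for the 1800s is Friday. For year 25: 25÷12 = 2 r 1, and 1÷4 = 0, so 2+1+0 = 3.
Friday + 3 ≡ Monday — that's 1825's doomsday.
In February the doomsday date is Feb 28 (1825 is not a leap year).
Feb 19 is 9 days before Feb 28; 9 mod 7 = 2, so Monday − 2 = Saturday.

Saturday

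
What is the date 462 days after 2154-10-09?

+365 (one year) → Oct 9, 2155 (97 left).
Oct has 31 days: +23 → Nov 1, 2155 (74 left).
Nov has 30 days: +30 → Dec 1, 2155 (44 left).
Dec has 31 days: +31 → Jan 1, 2156 (13 left).
+13 → Jan 14, 2156.

January 14, 2156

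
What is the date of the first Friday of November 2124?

November 1, 2124 is a Wednesday.
The first Friday is therefore November 3 (2 days later).

November 3, 2124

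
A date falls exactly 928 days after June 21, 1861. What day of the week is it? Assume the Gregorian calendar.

Tuesday

First find the weekday of Jun 21, 1861. Doomsday rule: the anchor day for the 1800s is Friday. For year 61: 61÷12 = 5 r 1, and 1÷4 = 0, so 5+1+0 = 6.
Friday + 6 ≡ Thursday — that's 1861's doomsday.
In June the doomsday date is Jun 6.
Jun 21 is 15 days after Jun 6; 15 mod 7 = 1, so Thursday + 1 = Friday.
928 mod 7 = 4, so 928 days after a Friday is Friday + 4 = Tuesday.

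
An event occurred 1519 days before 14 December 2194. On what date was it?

October 17, 2190

−365 (one year) → Dec 14, 2193 (1154 left).
−365 (one year) → Dec 14, 2192 (789 left).
−366 (one year; includes Feb 29, 2192) → Dec 14, 2191 (423 left).
−365 (one year) → Dec 14, 2190 (58 left).
−14 → Nov 30, 2190 (end of Nov, 30 days; 44 left).
−30 → Oct 31, 2190 (end of Oct, 31 days; 14 left).
−14 → Oct 17, 2190.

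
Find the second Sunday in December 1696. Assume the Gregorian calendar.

December 9, 1696

December 1, 1696 is a Saturday.
The first Sunday is therefore December 2 (1 days later).
The second Sunday is 2 + 1×7 = December 9.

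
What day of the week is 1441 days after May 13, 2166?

Monday

May 13, 2166 is a Tuesday.
1441 mod 7 = 6, so 1441 days after a Tuesday is Tuesday + 6 = Monday.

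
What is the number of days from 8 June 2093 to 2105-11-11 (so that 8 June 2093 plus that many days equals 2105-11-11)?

4538

Jun 8, 2093 → Jun 8, 2094: 365 days.
Jun 8, 2094 → Jun 8, 2095: 365 days.
Jun 8, 2095 → Jun 8, 2096: 366 days (Feb 29, 2096 is in that span).
Jun 8, 2096 → Jun 8, 2097: 365 days.
Jun 8, 2097 → Jun 8, 2098: 365 days.
Jun 8, 2098 → Jun 8, 2099: 365 days.
Jun 8, 2099 → Jun 8, 2100: 365 days.
Jun 8, 2100 → Jun 8, 2101: 365 days.
Jun 8, 2101 → Jun 8, 2102: 365 days.
Jun 8, 2102 → Jun 8, 2103: 365 days.
Jun 8, 2103 → Jun 8, 2104: 366 days (Feb 29, 2104 is in that span).
Jun 8, 2104 → Jun 8, 2105: 365 days.
Jun 8, 2105 → Jul 8, 2105: 30 days (June has 30).
Jul 8, 2105 → Aug 8, 2105: 31 days (July has 31).
Aug 8, 2105 → Sep 8, 2105: 31 days (August has 31).
Sep 8, 2105 → Oct 8, 2105: 30 days (September has 30).
Oct 8, 2105 → Nov 8, 2105: 31 days (October has 31).
Nov 8, 2105 → Nov 11, 2105: 3 days.
Total: 4538 days.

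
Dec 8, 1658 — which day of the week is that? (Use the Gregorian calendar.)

Doomsday rule: the anchor day for the 1600s is Tuesday. For year 58: 58÷12 = 4 r 10, and 10÷4 = 2, so 4+10+2 = 16.
Tuesday + 16 ≡ Thursday — that's 1658's doomsday.
In December the doomsday date is Dec 12.
Dec 8 is 4 days before Dec 12; 4 mod 7 = 4, so Thursday − 4 = Sunday.

Sunday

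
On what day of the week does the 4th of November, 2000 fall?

Saturday

Doomsday rule: the anchor day for the 2000s is Tuesday. For year 00: 0÷12 = 0 r 0, and 0÷4 = 0, so 0+0+0 = 0.
Tuesday + 0 ≡ Tuesday — that's 2000's doomsday.
In November the doomsday date is Nov 7.
Nov 4 is 3 days before Nov 7; 3 mod 7 = 3, so Tuesday − 3 = Saturday.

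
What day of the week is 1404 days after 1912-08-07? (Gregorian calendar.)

Sunday

First find the weekday of Aug 7, 1912. Doomsday rule: the anchor day for the 1900s is Wednesday. For year 12: 12÷12 = 1 r 0, and 0÷4 = 0, so 1+0+0 = 1.
Wednesday + 1 ≡ Thursday — that's 1912's doomsday.
In August the doomsday date is Aug 8.
Aug 7 is 1 day before Aug 8; 1 mod 7 = 1, so Thursday − 1 = Wednesday.
1404 mod 7 = 4, so 1404 days after a Wednesday is Wednesday + 4 = Sunday.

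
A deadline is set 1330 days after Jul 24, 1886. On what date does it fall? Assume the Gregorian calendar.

+365 (one year) → Jul 24, 1887 (965 left).
+366 (one year; includes Feb 29, 1888) → Jul 24, 1888 (599 left).
+365 (one year) → Jul 24, 1889 (234 left).
Jul has 31 days: +8 → Aug 1, 1889 (226 left).
Aug has 31 days: +31 → Sep 1, 1889 (195 left).
Sep has 30 days: +30 → Oct 1, 1889 (165 left).
Oct has 31 days: +31 → Nov 1, 1889 (134 left).
Nov has 30 days: +30 → Dec 1, 1889 (104 left).
Dec has 31 days: +31 → Jan 1, 1890 (73 left).
Jan has 31 days: +31 → Feb 1, 1890 (42 left).
Feb has 28 days: +28 → Mar 1, 1890 (14 left).
+14 → Mar 15, 1890.

March 15, 1890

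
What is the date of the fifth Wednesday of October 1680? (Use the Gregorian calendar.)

October 30, 1680

October 1, 1680 is a Tuesday.
The first Wednesday is therefore October 2 (1 days later).
The fifth Wednesday is 2 + 4×7 = October 30.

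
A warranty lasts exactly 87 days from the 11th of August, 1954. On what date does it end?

Aug has 31 days: +21 → Sep 1, 1954 (66 left).
Sep has 30 days: +30 → Oct 1, 1954 (36 left).
Oct has 31 days: +31 → Nov 1, 1954 (5 left).
+5 → Nov 6, 1954.

November 6, 1954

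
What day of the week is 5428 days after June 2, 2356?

First find the weekday of Jun 2, 2356. Doomsday rule: the anchor day for the 2300s is Wednesday. For year 56: 56÷12 = 4 r 8, and 8÷4 = 2, so 4+8+2 = 14.
Wednesday + 14 ≡ Wednesday — that's 2356's doomsday.
In June the doomsday date is Jun 6.
Jun 2 is 4 days before Jun 6; 4 mod 7 = 4, so Wednesday − 4 = Saturday.
5428 mod 7 = 3, so 5428 days after a Saturday is Saturday + 3 = Tuesday.

Tuesday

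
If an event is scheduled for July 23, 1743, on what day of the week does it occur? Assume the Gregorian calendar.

Tuesday

Doomsday rule: the anchor day for the 1700s is Sunday. For year 43: 43÷12 = 3 r 7, and 7÷4 = 1, so 3+7+1 = 11.
Sunday + 11 ≡ Thursday — that's 1743's doomsday.
In July the doomsday date is Jul 11.
Jul 23 is 12 days after Jul 11; 12 mod 7 = 5, so Thursday + 5 = Tuesday.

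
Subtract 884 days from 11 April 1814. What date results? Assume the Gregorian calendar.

−365 (one year) → Apr 11, 1813 (519 left).
−365 (one year) → Apr 11, 1812 (154 left).
−11 → Mar 31, 1812 (end of Mar, 31 days; 143 left).
−31 → Feb 29, 1812 (end of Feb, 29 days; 112 left).
−29 → Jan 31, 1812 (end of Jan, 31 days; 83 left).
−31 → Dec 31, 1811 (end of Dec, 31 days; 52 left).
−31 → Nov 30, 1811 (end of Nov, 30 days; 21 left).
−21 → Nov 9, 1811.

November 9, 1811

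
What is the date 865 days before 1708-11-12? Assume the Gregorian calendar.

−366 (one year; includes Feb 29, 1708) → Nov 12, 1707 (499 left).
−365 (one year) → Nov 12, 1706 (134 left).
−12 → Oct 31, 1706 (end of Oct, 31 days; 122 left).
−31 → Sep 30, 1706 (end of Sep, 30 days; 91 left).
−30 → Aug 31, 1706 (end of Aug, 31 days; 61 left).
−31 → Jul 31, 1706 (end of Jul, 31 days; 30 left).
−30 → Jul 1, 1706.

July 1, 1706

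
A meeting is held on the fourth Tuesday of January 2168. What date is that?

January 1, 2168 is a Friday.
The first Tuesday is therefore January 5 (4 days later).
The fourth Tuesday is 5 + 3×7 = January 26.

January 26, 2168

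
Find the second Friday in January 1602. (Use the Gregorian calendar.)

January 1, 1602 is a Tuesday.
The first Friday is therefore January 4 (3 days later).
The second Friday is 4 + 1×7 = January 11.

January 11, 1602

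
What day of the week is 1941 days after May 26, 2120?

May 26, 2120 is a Sunday.
1941 mod 7 = 2, so 1941 days after a Sunday is Sunday + 2 = Tuesday.

Tuesday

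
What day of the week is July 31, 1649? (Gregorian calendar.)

Doomsday rule: the anchor day for the 1600s is Tuesday. For year 49: 49÷12 = 4 r 1, and 1÷4 = 0, so 4+1+0 = 5.
Tuesday + 5 ≡ Sunday — that's 1649's doomsday.
In July the doomsday date is Jul 11.
Jul 31 is 20 days after Jul 11; 20 mod 7 = 6, so Sunday + 6 = Saturday.

Saturday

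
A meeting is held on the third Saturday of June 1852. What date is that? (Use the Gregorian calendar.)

June 19, 1852

June 1, 1852 is a Tuesday.
The first Saturday is therefore June 5 (4 days later).
The third Saturday is 5 + 2×7 = June 19.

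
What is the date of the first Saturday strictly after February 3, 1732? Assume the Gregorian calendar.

February 9, 1732

Feb 3, 1732 is a Sunday.
From Sunday to the next Saturday is 6 days.
Feb 3, 1732 + 6 = Feb 9, 1732.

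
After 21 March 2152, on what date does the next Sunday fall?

March 26, 2152

Mar 21, 2152 is a Tuesday.
From Tuesday to the next Sunday is 5 days.
Mar 21, 2152 + 5 = Mar 26, 2152.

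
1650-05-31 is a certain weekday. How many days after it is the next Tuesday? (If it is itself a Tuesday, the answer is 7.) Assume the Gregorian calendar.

7

May 31, 1650 is a Tuesday.
From Tuesday to the next Tuesday is 7 days.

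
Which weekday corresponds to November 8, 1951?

Thursday

Doomsday rule: the anchor day for the 1900s is Wednesday. For year 51: 51÷12 = 4 r 3, and 3÷4 = 0, so 4+3+0 = 7.
Wednesday + 7 ≡ Wednesday — that's 1951's doomsday.
In November the doomsday date is Nov 7.
Nov 8 is 1 day after Nov 7; 1 mod 7 = 1, so Wednesday + 1 = Thursday.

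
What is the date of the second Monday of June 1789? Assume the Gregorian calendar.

June 8, 1789

June 1, 1789 is a Monday.
The first Monday is therefore June 1 (same day).
The second Monday is 1 + 1×7 = June 8.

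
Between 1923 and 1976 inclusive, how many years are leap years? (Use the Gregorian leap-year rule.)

Multiples of 4 in [1923,1976]: 14.
Of those, multiples of 100: 0 (not leap unless ÷400).
Multiples of 400: 0.
Leap years = 14 − 0 + 0 = 14.

14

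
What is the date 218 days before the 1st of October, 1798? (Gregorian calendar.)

−1 → Sep 30, 1798 (end of Sep, 30 days; 217 left).
−30 → Aug 31, 1798 (end of Aug, 31 days; 187 left).
−31 → Jul 31, 1798 (end of Jul, 31 days; 156 left).
−31 → Jun 30, 1798 (end of Jun, 30 days; 125 left).
−30 → May 31, 1798 (end of May, 31 days; 95 left).
−31 → Apr 30, 1798 (end of Apr, 30 days; 64 left).
−30 → Mar 31, 1798 (end of Mar, 31 days; 34 left).
−31 → Feb 28, 1798 (end of Feb, 28 days; 3 left).
−3 → Feb 25, 1798.

February 25, 1798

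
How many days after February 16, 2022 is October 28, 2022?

254

Feb 16, 2022 → Mar 16, 2022: 28 days (February has 28).
Mar 16, 2022 → Apr 16, 2022: 31 days (March has 31).
Apr 16, 2022 → May 16, 2022: 30 days (April has 30).
May 16, 2022 → Jun 16, 2022: 31 days (May has 31).
Jun 16, 2022 → Jul 16, 2022: 30 days (June has 30).
Jul 16, 2022 → Aug 16, 2022: 31 days (July has 31).
Aug 16, 2022 → Sep 16, 2022: 31 days (August has 31).
Sep 16, 2022 → Oct 16, 2022: 30 days (September has 30).
Oct 16, 2022 → Oct 28, 2022: 12 days.
Total: 254 days.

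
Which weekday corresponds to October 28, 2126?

Monday

Doomsday rule: the anchor day for the 2100s is Sunday. For year 26: 26÷12 = 2 r 2, and 2÷4 = 0, so 2+2+0 = 4.
Sunday + 4 ≡ Thursday — that's 2126's doomsday.
In October the doomsday date is Oct 10.
Oct 28 is 18 days after Oct 10; 18 mod 7 = 4, so Thursday + 4 = Monday.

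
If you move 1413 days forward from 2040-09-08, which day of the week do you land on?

Friday

First find the weekday of Sep 8, 2040. Doomsday rule: the anchor day for the 2000s is Tuesday. For year 40: 40÷12 = 3 r 4, and 4÷4 = 1, so 3+4+1 = 8.
Tuesday + 8 ≡ Wednesday — that's 2040's doomsday.
In September the doomsday date is Sep 5.
Sep 8 is 3 days after Sep 5; 3 mod 7 = 3, so Wednesday + 3 = Saturday.
1413 mod 7 = 6, so 1413 days after a Saturday is Saturday + 6 = Friday.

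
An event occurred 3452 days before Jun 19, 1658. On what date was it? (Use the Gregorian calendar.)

January 5, 1649

−365 (one year) → Jun 19, 1657 (3087 left).
−365 (one year) → Jun 19, 1656 (2722 left).
−366 (one year; includes Feb 29, 1656) → Jun 19, 1655 (2356 left).
−365 (one year) → Jun 19, 1654 (1991 left).
−365 (one year) → Jun 19, 1653 (1626 left).
−365 (one year) → Jun 19, 1652 (1261 left).
−366 (one year; includes Feb 29, 1652) → Jun 19, 1651 (895 left).
−365 (one year) → Jun 19, 1650 (530 left).
−365 (one year) → Jun 19, 1649 (165 left).
−19 → May 31, 1649 (end of May, 31 days; 146 left).
−31 → Apr 30, 1649 (end of Apr, 30 days; 115 left).
−30 → Mar 31, 1649 (end of Mar, 31 days; 85 left).
−31 → Feb 28, 1649 (end of Feb, 28 days; 54 left).
−28 → Jan 31, 1649 (end of Jan, 31 days; 26 left).
−26 → Jan 5, 1649.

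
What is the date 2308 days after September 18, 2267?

+366 (one year; includes Feb 29, 2268) → Sep 18, 2268 (1942 left).
+365 (one year) → Sep 18, 2269 (1577 left).
+365 (one year) → Sep 18, 2270 (1212 left).
+365 (one year) → Sep 18, 2271 (847 left).
+366 (one year; includes Feb 29, 2272) → Sep 18, 2272 (481 left).
+365 (one year) → Sep 18, 2273 (116 left).
Sep has 30 days: +13 → Oct 1, 2273 (103 left).
Oct has 31 days: +31 → Nov 1, 2273 (72 left).
Nov has 30 days: +30 → Dec 1, 2273 (42 left).
Dec has 31 days: +31 → Jan 1, 2274 (11 left).
+11 → Jan 12, 2274.

January 12, 2274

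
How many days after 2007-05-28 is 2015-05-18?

May 28, 2007 → May 28, 2008: 366 days (Feb 29, 2008 is in that span).
May 28, 2008 → May 28, 2009: 365 days.
May 28, 2009 → May 28, 2010: 365 days.
May 28, 2010 → May 28, 2011: 365 days.
May 28, 2011 → May 28, 2012: 366 days (Feb 29, 2012 is in that span).
May 28, 2012 → May 28, 2013: 365 days.
May 28, 2013 → May 28, 2014: 365 days.
May 28, 2014 → Jun 28, 2014: 31 days (May has 31).
Jun 28, 2014 → Jul 28, 2014: 30 days (June has 30).
Jul 28, 2014 → Aug 28, 2014: 31 days (July has 31).
Aug 28, 2014 → Sep 28, 2014: 31 days (August has 31).
Sep 28, 2014 → Oct 28, 2014: 30 days (September has 30).
Oct 28, 2014 → Nov 28, 2014: 31 days (October has 31).
Nov 28, 2014 → Dec 28, 2014: 30 days (November has 30).
Dec 28, 2014 → Jan 28, 2015: 31 days (December has 31).
Jan 28, 2015 → Feb 28, 2015: 31 days (January has 31).
Feb 28, 2015 → Mar 28, 2015: 28 days (February has 28).
Mar 28, 2015 → Apr 28, 2015: 31 days (March has 31).
Apr 28, 2015 → May 18, 2015: 20 days.
Total: 2912 days.

2912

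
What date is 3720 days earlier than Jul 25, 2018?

May 18, 2008

−365 (one year) → Jul 25, 2017 (3355 left).
−365 (one year) → Jul 25, 2016 (2990 left).
−366 (one year; includes Feb 29, 2016) → Jul 25, 2015 (2624 left).
−365 (one year) → Jul 25, 2014 (2259 left).
−365 (one year) → Jul 25, 2013 (1894 left).
−365 (one year) → Jul 25, 2012 (1529 left).
−366 (one year; includes Feb 29, 2012) → Jul 25, 2011 (1163 left).
−365 (one year) → Jul 25, 2010 (798 left).
−365 (one year) → Jul 25, 2009 (433 left).
−365 (one year) → Jul 25, 2008 (68 left).
−25 → Jun 30, 2008 (end of Jun, 30 days; 43 left).
−30 → May 31, 2008 (end of May, 31 days; 13 left).
−13 → May 18, 2008.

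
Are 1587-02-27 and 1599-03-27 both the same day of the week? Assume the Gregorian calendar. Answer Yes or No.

From Feb 27, 1587 to Mar 27, 1599 is 4411 days.
4411 mod 7 = 1, so they are different weekdays.
(Feb 27, 1587 is a Friday; Mar 27, 1599 is a Saturday.)

No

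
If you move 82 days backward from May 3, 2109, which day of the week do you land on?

Sunday

First find the weekday of May 3, 2109. Doomsday rule: the anchor day for the 2100s is Sunday. For year 09: 9÷12 = 0 r 9, and 9÷4 = 2, so 0+9+2 = 11.
Sunday + 11 ≡ Thursday — that's 2109's doomsday.
In May the doomsday date is May 9.
May 3 is 6 days before May 9; 6 mod 7 = 6, so Thursday − 6 = Friday.
82 mod 7 = 5, so 82 days before a Friday is Friday − 5 = Sunday.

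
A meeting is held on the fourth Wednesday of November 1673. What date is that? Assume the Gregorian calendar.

November 1, 1673 is a Wednesday.
The first Wednesday is therefore November 1 (same day).
The fourth Wednesday is 1 + 3×7 = November 22.

November 22, 1673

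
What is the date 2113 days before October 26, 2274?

−365 (one year) → Oct 26, 2273 (1748 left).
−365 (one year) → Oct 26, 2272 (1383 left).
−366 (one year; includes Feb 29, 2272) → Oct 26, 2271 (1017 left).
−365 (one year) → Oct 26, 2270 (652 left).
−365 (one year) → Oct 26, 2269 (287 left).
−26 → Sep 30, 2269 (end of Sep, 30 days; 261 left).
−30 → Aug 31, 2269 (end of Aug, 31 days; 231 left).
−31 → Jul 31, 2269 (end of Jul, 31 days; 200 left).
−31 → Jun 30, 2269 (end of Jun, 30 days; 169 left).
−30 → May 31, 2269 (end of May, 31 days; 139 left).
−31 → Apr 30, 2269 (end of Apr, 30 days; 108 left).
−30 → Mar 31, 2269 (end of Mar, 31 days; 78 left).
−31 → Feb 28, 2269 (end of Feb, 28 days; 47 left).
−28 → Jan 31, 2269 (end of Jan, 31 days; 19 left).
−19 → Jan 12, 2269.

January 12, 2269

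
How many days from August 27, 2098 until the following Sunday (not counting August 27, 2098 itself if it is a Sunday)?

4

Aug 27, 2098 is a Wednesday.
From Wednesday to the next Sunday is 4 days.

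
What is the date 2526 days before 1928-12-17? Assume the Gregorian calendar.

−366 (one year; includes Feb 29, 1928) → Dec 17, 1927 (2160 left).
−365 (one year) → Dec 17, 1926 (1795 left).
−365 (one year) → Dec 17, 1925 (1430 left).
−365 (one year) → Dec 17, 1924 (1065 left).
−366 (one year; includes Feb 29, 1924) → Dec 17, 1923 (699 left).
−365 (one year) → Dec 17, 1922 (334 left).
−17 → Nov 30, 1922 (end of Nov, 30 days; 317 left).
−30 → Oct 31, 1922 (end of Oct, 31 days; 287 left).
−31 → Sep 30, 1922 (end of Sep, 30 days; 256 left).
−30 → Aug 31, 1922 (end of Aug, 31 days; 226 left).
−31 → Jul 31, 1922 (end of Jul, 31 days; 195 left).
−31 → Jun 30, 1922 (end of Jun, 30 days; 164 left).
−30 → May 31, 1922 (end of May, 31 days; 134 left).
−31 → Apr 30, 1922 (end of Apr, 30 days; 103 left).
−30 → Mar 31, 1922 (end of Mar, 31 days; 73 left).
−31 → Feb 28, 1922 (end of Feb, 28 days; 42 left).
−28 → Jan 31, 1922 (end of Jan, 31 days; 14 left).
−14 → Jan 17, 1922.

January 17, 1922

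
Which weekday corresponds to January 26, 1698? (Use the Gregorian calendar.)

Sunday

Doomsday rule: the anchor day for the 1600s is Tuesday. For year 98: 98÷12 = 8 r 2, and 2÷4 = 0, so 8+2+0 = 10.
Tuesday + 10 ≡ Friday — that's 1698's doomsday.
In January the doomsday date is Jan 3 (1698 is not a leap year).
Jan 26 is 23 days after Jan 3; 23 mod 7 = 2, so Friday + 2 = Sunday.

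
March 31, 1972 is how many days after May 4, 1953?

6906

May 4, 1953 → May 4, 1954: 365 days.
May 4, 1954 → May 4, 1955: 365 days.
May 4, 1955 → May 4, 1956: 366 days (Feb 29, 1956 is in that span).
May 4, 1956 → May 4, 1957: 365 days.
May 4, 1957 → May 4, 1958: 365 days.
May 4, 1958 → May 4, 1959: 365 days.
May 4, 1959 → May 4, 1960: 366 days (Feb 29, 1960 is in that span).
May 4, 1960 → May 4, 1961: 365 days.
May 4, 1961 → May 4, 1962: 365 days.
May 4, 1962 → May 4, 1963: 365 days.
May 4, 1963 → May 4, 1964: 366 days (Feb 29, 1964 is in that span).
May 4, 1964 → May 4, 1965: 365 days.
May 4, 1965 → May 4, 1966: 365 days.
May 4, 1966 → May 4, 1967: 365 days.
May 4, 1967 → May 4, 1968: 366 days (Feb 29, 1968 is in that span).
May 4, 1968 → May 4, 1969: 365 days.
May 4, 1969 → May 4, 1970: 365 days.
May 4, 1970 → May 4, 1971: 365 days.
May 4, 1971 → Jun 4, 1971: 31 days (May has 31).
Jun 4, 1971 → Jul 4, 1971: 30 days (June has 30).
Jul 4, 1971 → Aug 4, 1971: 31 days (July has 31).
Aug 4, 1971 → Sep 4, 1971: 31 days (August has 31).
Sep 4, 1971 → Oct 4, 1971: 30 days (September has 30).
Oct 4, 1971 → Nov 4, 1971: 31 days (October has 31).
Nov 4, 1971 → Dec 4, 1971: 30 days (November has 30).
Dec 4, 1971 → Jan 4, 1972: 31 days (December has 31).
Jan 4, 1972 → Feb 4, 1972: 31 days (January has 31).
Feb 4, 1972 → Mar 4, 1972: 29 days (February has 29).
Mar 4, 1972 → Mar 31, 1972: 27 days.
Total: 6906 days.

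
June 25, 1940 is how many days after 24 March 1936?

Mar 24, 1936 → Mar 24, 1937: 365 days.
Mar 24, 1937 → Mar 24, 1938: 365 days.
Mar 24, 1938 → Mar 24, 1939: 365 days.
Mar 24, 1939 → Mar 24, 1940: 366 days (Feb 29, 1940 is in that span).
Mar 24, 1940 → Apr 24, 1940: 31 days (March has 31).
Apr 24, 1940 → May 24, 1940: 30 days (April has 30).
May 24, 1940 → Jun 24, 1940: 31 days (May has 31).
Jun 24, 1940 → Jun 25, 1940: 1 days.
Total: 1554 days.

1554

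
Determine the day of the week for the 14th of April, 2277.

Saturday

Doomsday rule: the anchor day for the 2200s is Friday. For year 77: 77÷12 = 6 r 5, and 5÷4 = 1, so 6+5+1 = 12.
Friday + 12 ≡ Wednesday — that's 2277's doomsday.
In April the doomsday date is Apr 4.
Apr 14 is 10 days after Apr 4; 10 mod 7 = 3, so Wednesday + 3 = Saturday.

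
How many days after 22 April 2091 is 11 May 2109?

6593

Apr 22, 2091 → Apr 22, 2092: 366 days (Feb 29, 2092 is in that span).
Apr 22, 2092 → Apr 22, 2093: 365 days.
Apr 22, 2093 → Apr 22, 2094: 365 days.
Apr 22, 2094 → Apr 22, 2095: 365 days.
Apr 22, 2095 → Apr 22, 2096: 366 days (Feb 29, 2096 is in that span).
Apr 22, 2096 → Apr 22, 2097: 365 days.
Apr 22, 2097 → Apr 22, 2098: 365 days.
Apr 22, 2098 → Apr 22, 2099: 365 days.
Apr 22, 2099 → Apr 22, 2100: 365 days.
Apr 22, 2100 → Apr 22, 2101: 365 days.
Apr 22, 2101 → Apr 22, 2102: 365 days.
Apr 22, 2102 → Apr 22, 2103: 365 days.
Apr 22, 2103 → Apr 22, 2104: 366 days (Feb 29, 2104 is in that span).
Apr 22, 2104 → Apr 22, 2105: 365 days.
Apr 22, 2105 → Apr 22, 2106: 365 days.
Apr 22, 2106 → Apr 22, 2107: 365 days.
Apr 22, 2107 → Apr 22, 2108: 366 days (Feb 29, 2108 is in that span).
Apr 22, 2108 → May 22, 2108: 30 days (April has 30).
May 22, 2108 → Jun 22, 2108: 31 days (May has 31).
Jun 22, 2108 → Jul 22, 2108: 30 days (June has 30).
Jul 22, 2108 → Aug 22, 2108: 31 days (July has 31).
Aug 22, 2108 → Sep 22, 2108: 31 days (August has 31).
Sep 22, 2108 → Oct 22, 2108: 30 days (September has 30).
Oct 22, 2108 → Nov 22, 2108: 31 days (October has 31).
Nov 22, 2108 → Dec 22, 2108: 30 days (November has 30).
Dec 22, 2108 → Jan 22, 2109: 31 days (December has 31).
Jan 22, 2109 → Feb 22, 2109: 31 days (January has 31).
Feb 22, 2109 → Mar 22, 2109: 28 days (February has 28).
Mar 22, 2109 → Apr 22, 2109: 31 days (March has 31).
Apr 22, 2109 → May 11, 2109: 19 days.
Total: 6593 days.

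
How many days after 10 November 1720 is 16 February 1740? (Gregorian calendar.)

Nov 10, 1720 → Nov 10, 1721: 365 days.
Nov 10, 1721 → Nov 10, 1722: 365 days.
Nov 10, 1722 → Nov 10, 1723: 365 days.
Nov 10, 1723 → Nov 10, 1724: 366 days (Feb 29, 1724 is in that span).
Nov 10, 1724 → Nov 10, 1725: 365 days.
Nov 10, 1725 → Nov 10, 1726: 365 days.
Nov 10, 1726 → Nov 10, 1727: 365 days.
Nov 10, 1727 → Nov 10, 1728: 366 days (Feb 29, 1728 is in that span).
Nov 10, 1728 → Nov 10, 1729: 365 days.
Nov 10, 1729 → Nov 10, 1730: 365 days.
Nov 10, 1730 → Nov 10, 1731: 365 days.
Nov 10, 1731 → Nov 10, 1732: 366 days (Feb 29, 1732 is in that span).
Nov 10, 1732 → Nov 10, 1733: 365 days.
Nov 10, 1733 → Nov 10, 1734: 365 days.
Nov 10, 1734 → Nov 10, 1735: 365 days.
Nov 10, 1735 → Nov 10, 1736: 366 days (Feb 29, 1736 is in that span).
Nov 10, 1736 → Nov 10, 1737: 365 days.
Nov 10, 1737 → Nov 10, 1738: 365 days.
Nov 10, 1738 → Nov 10, 1739: 365 days.
Nov 10, 1739 → Dec 10, 1739: 30 days (November has 30).
Dec 10, 1739 → Jan 10, 1740: 31 days (December has 31).
Jan 10, 1740 → Feb 10, 1740: 31 days (January has 31).
Feb 10, 1740 → Feb 16, 1740: 6 days.
Total: 7037 days.

7037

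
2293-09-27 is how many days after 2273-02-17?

7527

Feb 17, 2273 → Feb 17, 2274: 365 days.
Feb 17, 2274 → Feb 17, 2275: 365 days.
Feb 17, 2275 → Feb 17, 2276: 365 days.
Feb 17, 2276 → Feb 17, 2277: 366 days (Feb 29, 2276 is in that span).
Feb 17, 2277 → Feb 17, 2278: 365 days.
Feb 17, 2278 → Feb 17, 2279: 365 days.
Feb 17, 2279 → Feb 17, 2280: 365 days.
Feb 17, 2280 → Feb 17, 2281: 366 days (Feb 29, 2280 is in that span).
Feb 17, 2281 → Feb 17, 2282: 365 days.
Feb 17, 2282 → Feb 17, 2283: 365 days.
Feb 17, 2283 → Feb 17, 2284: 365 days.
Feb 17, 2284 → Feb 17, 2285: 366 days (Feb 29, 2284 is in that span).
Feb 17, 2285 → Feb 17, 2286: 365 days.
Feb 17, 2286 → Feb 17, 2287: 365 days.
Feb 17, 2287 → Feb 17, 2288: 365 days.
Feb 17, 2288 → Feb 17, 2289: 366 days (Feb 29, 2288 is in that span).
Feb 17, 2289 → Feb 17, 2290: 365 days.
Feb 17, 2290 → Feb 17, 2291: 365 days.
Feb 17, 2291 → Feb 17, 2292: 365 days.
Feb 17, 2292 → Feb 17, 2293: 366 days (Feb 29, 2292 is in that span).
Feb 17, 2293 → Mar 17, 2293: 28 days (February has 28).
Mar 17, 2293 → Apr 17, 2293: 31 days (March has 31).
Apr 17, 2293 → May 17, 2293: 30 days (April has 30).
May 17, 2293 → Jun 17, 2293: 31 days (May has 31).
Jun 17, 2293 → Jul 17, 2293: 30 days (June has 30).
Jul 17, 2293 → Aug 17, 2293: 31 days (July has 31).
Aug 17, 2293 → Sep 17, 2293: 31 days (August has 31).
Sep 17, 2293 → Sep 27, 2293: 10 days.
Total: 7527 days.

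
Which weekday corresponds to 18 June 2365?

Doomsday rule: the anchor day for the 2300s is Wednesday. For year 65: 65÷12 = 5 r 5, and 5÷4 = 1, so 5+5+1 = 11.
Wednesday + 11 ≡ Sunday — that's 2365's doomsday.
In June the doomsday date is Jun 6.
Jun 18 is 12 days after Jun 6; 12 mod 7 = 5, so Sunday + 5 = Friday.

Friday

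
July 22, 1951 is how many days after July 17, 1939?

4388

Jul 17, 1939 → Jul 17, 1940: 366 days (Feb 29, 1940 is in that span).
Jul 17, 1940 → Jul 17, 1941: 365 days.
Jul 17, 1941 → Jul 17, 1942: 365 days.
Jul 17, 1942 → Jul 17, 1943: 365 days.
Jul 17, 1943 → Jul 17, 1944: 366 days (Feb 29, 1944 is in that span).
Jul 17, 1944 → Jul 17, 1945: 365 days.
Jul 17, 1945 → Jul 17, 1946: 365 days.
Jul 17, 1946 → Jul 17, 1947: 365 days.
Jul 17, 1947 → Jul 17, 1948: 366 days (Feb 29, 1948 is in that span).
Jul 17, 1948 → Jul 17, 1949: 365 days.
Jul 17, 1949 → Jul 17, 1950: 365 days.
Jul 17, 1950 → Aug 17, 1950: 31 days (July has 31).
Aug 17, 1950 → Sep 17, 1950: 31 days (August has 31).
Sep 17, 1950 → Oct 17, 1950: 30 days (September has 30).
Oct 17, 1950 → Nov 17, 1950: 31 days (October has 31).
Nov 17, 1950 → Dec 17, 1950: 30 days (November has 30).
Dec 17, 1950 → Jan 17, 1951: 31 days (December has 31).
Jan 17, 1951 → Feb 17, 1951: 31 days (January has 31).
Feb 17, 1951 → Mar 17, 1951: 28 days (February has 28).
Mar 17, 1951 → Apr 17, 1951: 31 days (March has 31).
Apr 17, 1951 → May 17, 1951: 30 days (April has 30).
May 17, 1951 → Jun 17, 1951: 31 days (May has 31).
Jun 17, 1951 → Jul 17, 1951: 30 days (June has 30).
Jul 17, 1951 → Jul 22, 1951: 5 days.
Total: 4388 days.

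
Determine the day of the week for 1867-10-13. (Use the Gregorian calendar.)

Sunday

Doomsday rule: the anchor day for the 1800s is Friday. For year 67: 67÷12 = 5 r 7, and 7÷4 = 1, so 5+7+1 = 13.
Friday + 13 ≡ Thursday — that's 1867's doomsday.
In October the doomsday date is Oct 10.
Oct 13 is 3 days after Oct 10; 3 mod 7 = 3, so Thursday + 3 = Sunday.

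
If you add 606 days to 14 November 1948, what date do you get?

+365 (one year) → Nov 14, 1949 (241 left).
Nov has 30 days: +17 → Dec 1, 1949 (224 left).
Dec has 31 days: +31 → Jan 1, 1950 (193 left).
Jan has 31 days: +31 → Feb 1, 1950 (162 left).
Feb has 28 days: +28 → Mar 1, 1950 (134 left).
Mar has 31 days: +31 → Apr 1, 1950 (103 left).
Apr has 30 days: +30 → May 1, 1950 (73 left).
May has 31 days: +31 → Jun 1, 1950 (42 left).
Jun has 30 days: +30 → Jul 1, 1950 (12 left).
+12 → Jul 13, 1950.

July 13, 1950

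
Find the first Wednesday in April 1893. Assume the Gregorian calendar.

April 1, 1893 is a Saturday.
The first Wednesday is therefore April 5 (4 days later).

April 5, 1893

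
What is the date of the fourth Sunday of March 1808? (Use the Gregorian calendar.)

March 27, 1808

March 1, 1808 is a Tuesday.
The first Sunday is therefore March 6 (5 days later).
The fourth Sunday is 6 + 3×7 = March 27.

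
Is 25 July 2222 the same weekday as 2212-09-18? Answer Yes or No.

No

From Sep 18, 2212 to Jul 25, 2222 is 3597 days.
3597 mod 7 = 6, so they are different weekdays.
(Sep 18, 2212 is a Friday; Jul 25, 2222 is a Thursday.)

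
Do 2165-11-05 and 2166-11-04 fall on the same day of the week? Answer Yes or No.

From Nov 5, 2165 to Nov 4, 2166 is 364 days.
364 mod 7 = 0, so they are the same weekday.
(Nov 5, 2165 is a Tuesday; Nov 4, 2166 is a Tuesday.)

Yes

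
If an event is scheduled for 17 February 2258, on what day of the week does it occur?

Doomsday rule: the anchor day for the 2200s is Friday. For year 58: 58÷12 = 4 r 10, and 10÷4 = 2, so 4+10+2 = 16.
Friday + 16 ≡ Sunday — that's 2258's doomsday.
In February the doomsday date is Feb 28 (2258 is not a leap year).
Feb 17 is 11 days before Feb 28; 11 mod 7 = 4, so Sunday − 4 = Wednesday.

Wednesday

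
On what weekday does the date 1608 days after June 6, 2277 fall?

Jun 6, 2277 is a Wednesday.
1608 mod 7 = 5, so 1608 days after a Wednesday is Wednesday + 5 = Monday.

Monday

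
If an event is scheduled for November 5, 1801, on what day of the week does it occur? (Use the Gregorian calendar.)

Doomsday rule: the anchor day for the 1800s is Friday. For year 01: 1÷12 = 0 r 1, and 1÷4 = 0, so 0+1+0 = 1.
Friday + 1 ≡ Saturday — that's 1801's doomsday.
In November the doomsday date is Nov 7.
Nov 5 is 2 days before Nov 7; 2 mod 7 = 2, so Saturday − 2 = Thursday.

Thursday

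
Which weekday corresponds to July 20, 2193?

Saturday

Doomsday rule: the anchor day for the 2100s is Sunday. For year 93: 93÷12 = 7 r 9, and 9÷4 = 2, so 7+9+2 = 18.
Sunday + 18 ≡ Thursday — that's 2193's doomsday.
In July the doomsday date is Jul 11.
Jul 20 is 9 days after Jul 11; 9 mod 7 = 2, so Thursday + 2 = Saturday.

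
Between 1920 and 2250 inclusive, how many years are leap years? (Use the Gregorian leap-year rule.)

Multiples of 4 in [1920,2250]: 83.
Of those, multiples of 100: 3 (not leap unless ÷400).
Multiples of 400: 1.
Leap years = 83 − 3 + 1 = 81.

81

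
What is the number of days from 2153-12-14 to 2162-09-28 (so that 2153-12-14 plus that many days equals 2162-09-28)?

3210

Dec 14, 2153 → Dec 14, 2154: 365 days.
Dec 14, 2154 → Dec 14, 2155: 365 days.
Dec 14, 2155 → Dec 14, 2156: 366 days (Feb 29, 2156 is in that span).
Dec 14, 2156 → Dec 14, 2157: 365 days.
Dec 14, 2157 → Dec 14, 2158: 365 days.
Dec 14, 2158 → Dec 14, 2159: 365 days.
Dec 14, 2159 → Dec 14, 2160: 366 days (Feb 29, 2160 is in that span).
Dec 14, 2160 → Dec 14, 2161: 365 days.
Dec 14, 2161 → Jan 14, 2162: 31 days (December has 31).
Jan 14, 2162 → Feb 14, 2162: 31 days (January has 31).
Feb 14, 2162 → Mar 14, 2162: 28 days (February has 28).
Mar 14, 2162 → Apr 14, 2162: 31 days (March has 31).
Apr 14, 2162 → May 14, 2162: 30 days (April has 30).
May 14, 2162 → Jun 14, 2162: 31 days (May has 31).
Jun 14, 2162 → Jul 14, 2162: 30 days (June has 30).
Jul 14, 2162 → Aug 14, 2162: 31 days (July has 31).
Aug 14, 2162 → Sep 14, 2162: 31 days (August has 31).
Sep 14, 2162 → Sep 28, 2162: 14 days.
Total: 3210 days.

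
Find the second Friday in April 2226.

April 14, 2226

April 1, 2226 is a Saturday.
The first Friday is therefore April 7 (6 days later).
The second Friday is 7 + 1×7 = April 14.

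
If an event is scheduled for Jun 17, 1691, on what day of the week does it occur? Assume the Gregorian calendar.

Sunday

Doomsday rule: the anchor day for the 1600s is Tuesday. For year 91: 91÷12 = 7 r 7, and 7÷4 = 1, so 7+7+1 = 15.
Tuesday + 15 ≡ Wednesday — that's 1691's doomsday.
In June the doomsday date is Jun 6.
Jun 17 is 11 days after Jun 6; 11 mod 7 = 4, so Wednesday + 4 = Sunday.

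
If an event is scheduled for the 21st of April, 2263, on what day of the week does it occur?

Tuesday

Doomsday rule: the anchor day for the 2200s is Friday. For year 63: 63÷12 = 5 r 3, and 3÷4 = 0, so 5+3+0 = 8.
Friday + 8 ≡ Saturday — that's 2263's doomsday.
In April the doomsday date is Apr 4.
Apr 21 is 17 days after Apr 4; 17 mod 7 = 3, so Saturday + 3 = Tuesday.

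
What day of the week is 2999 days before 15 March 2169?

First find the weekday of Mar 15, 2169. Doomsday rule: the anchor day for the 2100s is Sunday. For year 69: 69÷12 = 5 r 9, and 9÷4 = 2, so 5+9+2 = 16.
Sunday + 16 ≡ Tuesday — that's 2169's doomsday.
In March the doomsday date is Mar 14.
Mar 15 is 1 day after Mar 14; 1 mod 7 = 1, so Tuesday + 1 = Wednesday.
2999 mod 7 = 3, so 2999 days before a Wednesday is Wednesday − 3 = Sunday.

Sunday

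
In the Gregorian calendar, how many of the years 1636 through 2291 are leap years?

159

Multiples of 4 in [1636,2291]: 164.
Of those, multiples of 100: 6 (not leap unless ÷400).
Multiples of 400: 1.
Leap years = 164 − 6 + 1 = 159.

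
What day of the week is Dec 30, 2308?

Doomsday rule: the anchor day for the 2300s is Wednesday. For year 08: 8÷12 = 0 r 8, and 8÷4 = 2, so 0+8+2 = 10.
Wednesday + 10 ≡ Saturday — that's 2308's doomsday.
In December the doomsday date is Dec 12.
Dec 30 is 18 days after Dec 12; 18 mod 7 = 4, so Saturday + 4 = Wednesday.

Wednesday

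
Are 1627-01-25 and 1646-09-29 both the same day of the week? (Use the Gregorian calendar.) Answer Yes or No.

From Jan 25, 1627 to Sep 29, 1646 is 7187 days.
7187 mod 7 = 5, so they are different weekdays.
(Jan 25, 1627 is a Monday; Sep 29, 1646 is a Saturday.)

No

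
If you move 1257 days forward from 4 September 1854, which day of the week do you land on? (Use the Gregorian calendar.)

First find the weekday of Sep 4, 1854. Doomsday rule: the anchor day for the 1800s is Friday. For year 54: 54÷12 = 4 r 6, and 6÷4 = 1, so 4+6+1 = 11.
Friday + 11 ≡ Tuesday — that's 1854's doomsday.
In September the doomsday date is Sep 5.
Sep 4 is 1 day before Sep 5; 1 mod 7 = 1, so Tuesday − 1 = Monday.
1257 mod 7 = 4, so 1257 days after a Monday is Monday + 4 = Friday.

Friday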